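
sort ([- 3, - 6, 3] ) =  [-6,-3,3 ] 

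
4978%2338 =302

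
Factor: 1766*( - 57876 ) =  - 2^3 * 3^1*7^1*13^1*53^1*883^1 = -102209016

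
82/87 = 82/87 = 0.94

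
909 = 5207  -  4298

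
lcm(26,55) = 1430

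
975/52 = 75/4=18.75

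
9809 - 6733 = 3076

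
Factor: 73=73^1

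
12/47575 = 12/47575 = 0.00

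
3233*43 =139019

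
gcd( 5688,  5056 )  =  632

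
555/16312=555/16312 = 0.03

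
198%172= 26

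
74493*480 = 35756640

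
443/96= 4 + 59/96 = 4.61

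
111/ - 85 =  - 111/85 = -1.31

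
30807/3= 10269=   10269.00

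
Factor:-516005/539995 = -103201/107999 = - 7^1*  23^1 * 641^1 * 107999^( - 1 )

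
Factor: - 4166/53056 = -2^( - 5)*829^( - 1 )*2083^1 = - 2083/26528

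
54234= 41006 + 13228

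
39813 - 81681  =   - 41868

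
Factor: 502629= 3^1*167543^1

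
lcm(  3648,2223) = 142272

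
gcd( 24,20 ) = 4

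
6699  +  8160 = 14859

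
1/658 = 1/658 =0.00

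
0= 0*9750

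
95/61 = 95/61= 1.56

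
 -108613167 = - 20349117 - 88264050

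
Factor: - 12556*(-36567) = 459135252 = 2^2*3^2*17^1*43^1*73^1*239^1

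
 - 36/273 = - 12/91 = -  0.13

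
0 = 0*4488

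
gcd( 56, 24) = 8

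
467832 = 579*808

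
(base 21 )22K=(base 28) 15k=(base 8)1660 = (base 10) 944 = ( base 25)1cj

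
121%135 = 121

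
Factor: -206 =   -  2^1 * 103^1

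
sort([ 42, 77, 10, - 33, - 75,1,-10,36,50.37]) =[- 75, - 33,-10,1, 10 , 36, 42 , 50.37 , 77 ]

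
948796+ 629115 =1577911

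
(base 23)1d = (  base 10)36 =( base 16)24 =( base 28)18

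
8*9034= 72272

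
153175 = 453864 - 300689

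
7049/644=1007/92 = 10.95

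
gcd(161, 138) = 23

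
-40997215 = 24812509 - 65809724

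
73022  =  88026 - 15004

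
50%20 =10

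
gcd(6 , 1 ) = 1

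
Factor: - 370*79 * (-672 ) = 2^6 * 3^1 * 5^1*7^1*37^1*79^1 = 19642560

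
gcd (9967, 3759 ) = 1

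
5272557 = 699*7543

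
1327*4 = 5308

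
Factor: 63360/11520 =2^( - 1) * 11^1= 11/2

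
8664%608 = 152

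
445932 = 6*74322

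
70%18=16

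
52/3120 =1/60 = 0.02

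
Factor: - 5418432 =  - 2^6*3^2*23^1*409^1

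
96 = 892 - 796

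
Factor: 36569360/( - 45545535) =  - 2^4 *3^( - 2 ) * 7^(-1)*144589^( - 1)*457117^1 = -  7313872/9109107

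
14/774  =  7/387 = 0.02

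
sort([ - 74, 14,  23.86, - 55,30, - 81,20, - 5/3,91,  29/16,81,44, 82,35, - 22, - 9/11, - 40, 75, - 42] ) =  [ - 81,  -  74, - 55, - 42, - 40, - 22,  -  5/3,-9/11,29/16, 14, 20, 23.86,  30, 35,44,  75,81, 82,91]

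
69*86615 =5976435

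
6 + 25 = 31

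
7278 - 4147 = 3131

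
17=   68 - 51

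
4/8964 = 1/2241 = 0.00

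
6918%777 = 702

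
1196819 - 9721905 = -8525086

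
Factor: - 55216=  - 2^4*7^1*17^1*29^1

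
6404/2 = 3202= 3202.00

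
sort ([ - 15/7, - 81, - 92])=[ - 92, - 81, - 15/7 ]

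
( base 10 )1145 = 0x479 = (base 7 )3224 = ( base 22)281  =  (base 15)515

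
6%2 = 0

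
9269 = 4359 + 4910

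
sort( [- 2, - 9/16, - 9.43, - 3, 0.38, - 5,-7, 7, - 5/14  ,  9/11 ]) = [ - 9.43, - 7,-5, - 3, - 2,-9/16, - 5/14, 0.38,9/11 , 7]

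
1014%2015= 1014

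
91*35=3185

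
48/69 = 16/23 = 0.70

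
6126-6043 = 83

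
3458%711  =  614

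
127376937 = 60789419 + 66587518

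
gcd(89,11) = 1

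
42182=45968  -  3786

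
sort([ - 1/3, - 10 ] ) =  [ - 10 , - 1/3]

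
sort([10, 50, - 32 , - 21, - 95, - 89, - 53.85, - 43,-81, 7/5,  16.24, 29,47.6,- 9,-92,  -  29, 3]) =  [  -  95, - 92, - 89, - 81,-53.85,  -  43, -32,- 29,-21, - 9,7/5, 3, 10,16.24, 29, 47.6,50]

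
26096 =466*56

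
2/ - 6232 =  - 1/3116 = - 0.00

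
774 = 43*18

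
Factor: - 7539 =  - 3^1 * 7^1*359^1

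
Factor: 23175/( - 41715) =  - 5/9 = -  3^( - 2 ) * 5^1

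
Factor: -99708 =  - 2^2  *3^1*7^1*1187^1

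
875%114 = 77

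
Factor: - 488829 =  - 3^1 * 11^1*14813^1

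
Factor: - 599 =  - 599^1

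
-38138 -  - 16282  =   - 21856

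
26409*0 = 0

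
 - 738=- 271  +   - 467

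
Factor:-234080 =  - 2^5*5^1 *7^1 * 11^1*19^1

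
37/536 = 37/536 = 0.07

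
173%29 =28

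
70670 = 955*74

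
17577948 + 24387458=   41965406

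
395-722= - 327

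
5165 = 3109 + 2056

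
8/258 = 4/129 = 0.03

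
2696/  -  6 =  - 1348/3 = - 449.33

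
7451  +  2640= 10091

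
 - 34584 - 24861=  - 59445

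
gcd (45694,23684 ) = 62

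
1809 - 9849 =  - 8040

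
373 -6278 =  - 5905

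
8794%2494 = 1312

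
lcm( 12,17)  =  204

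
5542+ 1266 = 6808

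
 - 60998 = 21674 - 82672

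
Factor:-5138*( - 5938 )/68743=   2^2*7^1*367^1 * 2969^1*68743^( - 1 ) =30509444/68743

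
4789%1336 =781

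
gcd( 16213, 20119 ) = 31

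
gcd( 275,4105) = 5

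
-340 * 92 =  - 31280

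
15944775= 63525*251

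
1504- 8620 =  - 7116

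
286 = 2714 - 2428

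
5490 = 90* 61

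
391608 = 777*504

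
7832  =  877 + 6955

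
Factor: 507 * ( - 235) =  - 119145= -3^1 * 5^1*13^2 * 47^1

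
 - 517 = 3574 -4091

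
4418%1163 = 929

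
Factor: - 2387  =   - 7^1* 11^1*31^1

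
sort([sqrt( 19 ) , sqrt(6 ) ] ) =[sqrt( 6), sqrt(19)]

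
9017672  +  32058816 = 41076488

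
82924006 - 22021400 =60902606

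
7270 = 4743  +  2527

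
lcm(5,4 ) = 20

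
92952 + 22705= 115657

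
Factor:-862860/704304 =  - 985/804 = -2^ ( - 2 ) * 3^( - 1)*5^1*67^ ( - 1 ) * 197^1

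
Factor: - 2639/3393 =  - 7/9 = -  3^( - 2)*7^1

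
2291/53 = 2291/53 = 43.23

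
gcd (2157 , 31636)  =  719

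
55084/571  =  55084/571 = 96.47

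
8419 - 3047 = 5372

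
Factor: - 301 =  - 7^1*43^1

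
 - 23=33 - 56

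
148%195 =148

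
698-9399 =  - 8701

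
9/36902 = 9/36902=0.00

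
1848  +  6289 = 8137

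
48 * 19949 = 957552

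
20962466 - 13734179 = 7228287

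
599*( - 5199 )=  -  3114201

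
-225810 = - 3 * 75270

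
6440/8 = 805 = 805.00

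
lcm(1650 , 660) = 3300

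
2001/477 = 667/159= 4.19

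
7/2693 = 7/2693 =0.00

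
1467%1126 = 341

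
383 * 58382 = 22360306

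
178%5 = 3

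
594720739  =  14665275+580055464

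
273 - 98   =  175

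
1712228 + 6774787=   8487015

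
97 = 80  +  17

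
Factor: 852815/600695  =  893/629 = 17^( - 1 )*19^1*37^( - 1)*47^1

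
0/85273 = 0  =  0.00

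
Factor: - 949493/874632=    - 2^( - 3)*3^( - 1)*11^ ( - 1 )*431^1*2203^1*3313^( - 1 )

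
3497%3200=297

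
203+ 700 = 903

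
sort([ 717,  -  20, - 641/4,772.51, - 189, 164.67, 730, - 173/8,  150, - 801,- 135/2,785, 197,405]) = [ - 801, - 189, - 641/4,- 135/2, - 173/8, - 20, 150, 164.67, 197, 405, 717, 730,  772.51,785]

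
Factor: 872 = 2^3*109^1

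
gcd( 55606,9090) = 2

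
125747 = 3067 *41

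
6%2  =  0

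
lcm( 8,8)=8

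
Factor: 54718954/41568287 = 2^1 * 17^1*1609381^1*41568287^ (-1)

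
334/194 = 167/97 =1.72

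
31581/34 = 928 + 29/34  =  928.85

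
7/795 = 7/795 = 0.01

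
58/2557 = 58/2557 = 0.02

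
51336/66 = 777 + 9/11  =  777.82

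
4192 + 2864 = 7056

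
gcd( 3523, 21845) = 1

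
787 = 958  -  171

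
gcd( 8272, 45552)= 16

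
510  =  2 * 255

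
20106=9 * 2234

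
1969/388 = 5 + 29/388  =  5.07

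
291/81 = 97/27 = 3.59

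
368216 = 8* 46027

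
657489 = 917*717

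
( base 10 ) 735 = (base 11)609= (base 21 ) 1E0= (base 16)2df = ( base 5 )10420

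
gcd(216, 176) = 8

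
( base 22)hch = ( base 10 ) 8509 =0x213D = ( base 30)9dj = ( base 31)8QF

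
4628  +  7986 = 12614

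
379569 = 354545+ 25024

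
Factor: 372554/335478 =623/561 = 3^(-1 ) * 7^1 * 11^( - 1) *17^(- 1)*89^1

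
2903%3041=2903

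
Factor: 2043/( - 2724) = -3/4  =  - 2^(-2)*3^1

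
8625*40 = 345000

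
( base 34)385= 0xea1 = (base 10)3745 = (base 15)119A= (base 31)3rp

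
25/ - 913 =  - 25/913 = -0.03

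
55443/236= 55443/236 = 234.93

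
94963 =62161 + 32802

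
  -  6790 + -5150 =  - 11940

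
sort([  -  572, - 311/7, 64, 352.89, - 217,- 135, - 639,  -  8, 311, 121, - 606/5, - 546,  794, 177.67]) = [-639, - 572, - 546, - 217, - 135, - 606/5,  -  311/7, -8, 64, 121, 177.67,311 , 352.89,794]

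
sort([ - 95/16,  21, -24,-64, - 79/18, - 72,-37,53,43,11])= [-72,-64,-37, -24, - 95/16,-79/18,11,21,43, 53] 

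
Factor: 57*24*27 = 2^3*3^5*19^1=36936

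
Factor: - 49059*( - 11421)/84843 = 62255871/9427 = 3^6 * 11^( - 1 )*23^1*47^1*79^1 * 857^( - 1 ) 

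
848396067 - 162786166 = 685609901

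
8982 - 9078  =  -96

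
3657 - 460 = 3197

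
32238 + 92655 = 124893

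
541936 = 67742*8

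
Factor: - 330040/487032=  - 3^( - 1)*5^1 * 7^( - 1 ) * 13^( - 1 )* 37^1 = - 185/273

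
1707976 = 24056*71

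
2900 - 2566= 334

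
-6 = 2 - 8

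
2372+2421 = 4793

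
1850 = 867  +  983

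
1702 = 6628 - 4926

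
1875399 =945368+930031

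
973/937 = 1 + 36/937 = 1.04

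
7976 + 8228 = 16204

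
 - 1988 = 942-2930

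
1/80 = 1/80 = 0.01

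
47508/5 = 9501 + 3/5 = 9501.60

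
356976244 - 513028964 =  - 156052720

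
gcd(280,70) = 70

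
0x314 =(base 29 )R5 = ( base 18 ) 27E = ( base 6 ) 3352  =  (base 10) 788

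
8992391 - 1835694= 7156697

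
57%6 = 3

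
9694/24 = 4847/12 = 403.92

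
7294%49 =42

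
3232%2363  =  869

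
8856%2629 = 969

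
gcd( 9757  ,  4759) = 1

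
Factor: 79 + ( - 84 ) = - 5= - 5^1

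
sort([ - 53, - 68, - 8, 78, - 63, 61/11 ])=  [ - 68 , - 63, - 53, - 8, 61/11, 78 ]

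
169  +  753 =922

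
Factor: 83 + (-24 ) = 59^1 = 59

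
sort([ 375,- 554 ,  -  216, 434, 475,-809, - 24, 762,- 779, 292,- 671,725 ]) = [-809, - 779,-671,-554, - 216, - 24, 292, 375,434, 475,  725 , 762 ] 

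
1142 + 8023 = 9165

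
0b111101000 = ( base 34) ec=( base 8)750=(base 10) 488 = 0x1e8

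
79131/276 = 26377/92 = 286.71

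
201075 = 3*67025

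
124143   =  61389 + 62754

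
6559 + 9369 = 15928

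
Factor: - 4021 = -4021^1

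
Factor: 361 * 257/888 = 2^(-3 )*3^(-1 )*19^2*37^( -1) * 257^1=92777/888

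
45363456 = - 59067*(-768 )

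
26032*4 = 104128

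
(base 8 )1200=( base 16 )280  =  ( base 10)640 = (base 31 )KK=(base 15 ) 2CA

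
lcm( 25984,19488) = 77952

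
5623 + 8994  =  14617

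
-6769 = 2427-9196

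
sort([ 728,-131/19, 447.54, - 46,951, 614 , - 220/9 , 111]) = [ - 46,  -  220/9, - 131/19,111, 447.54, 614, 728,  951 ] 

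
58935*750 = 44201250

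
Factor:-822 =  - 2^1*3^1 * 137^1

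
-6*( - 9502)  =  57012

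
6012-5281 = 731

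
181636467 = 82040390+99596077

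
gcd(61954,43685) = 1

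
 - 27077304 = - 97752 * 277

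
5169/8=646 + 1/8 = 646.12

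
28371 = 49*579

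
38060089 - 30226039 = 7834050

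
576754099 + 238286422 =815040521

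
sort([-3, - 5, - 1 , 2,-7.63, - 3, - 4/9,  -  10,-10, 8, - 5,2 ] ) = [ -10 ,-10,-7.63,  -  5, - 5,-3,-3, - 1, - 4/9 , 2, 2, 8 ] 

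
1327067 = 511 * 2597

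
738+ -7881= - 7143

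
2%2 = 0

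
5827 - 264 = 5563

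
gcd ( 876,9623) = 1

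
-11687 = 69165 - 80852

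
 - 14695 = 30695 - 45390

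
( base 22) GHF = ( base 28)aad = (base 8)17705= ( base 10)8133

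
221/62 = 221/62 = 3.56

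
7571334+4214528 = 11785862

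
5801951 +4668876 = 10470827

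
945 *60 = 56700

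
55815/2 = 27907 + 1/2 =27907.50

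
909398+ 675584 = 1584982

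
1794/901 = 1 +893/901 = 1.99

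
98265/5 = 19653 = 19653.00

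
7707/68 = 7707/68=113.34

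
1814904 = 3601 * 504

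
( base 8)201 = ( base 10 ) 129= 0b10000001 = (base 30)49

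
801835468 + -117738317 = 684097151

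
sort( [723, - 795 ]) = [  -  795,723 ]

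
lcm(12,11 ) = 132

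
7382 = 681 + 6701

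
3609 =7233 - 3624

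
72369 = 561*129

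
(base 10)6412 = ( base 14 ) 24A0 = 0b1100100001100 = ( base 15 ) 1D77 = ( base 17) 1533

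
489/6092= 489/6092= 0.08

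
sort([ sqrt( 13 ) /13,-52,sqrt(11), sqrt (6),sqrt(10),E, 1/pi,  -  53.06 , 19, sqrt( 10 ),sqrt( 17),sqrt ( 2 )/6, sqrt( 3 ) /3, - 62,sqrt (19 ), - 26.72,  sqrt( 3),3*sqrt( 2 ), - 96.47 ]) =[-96.47, - 62, - 53.06, - 52,-26.72,sqrt (2)/6, sqrt( 13)/13, 1/pi,sqrt( 3 )/3, sqrt( 3 ),sqrt( 6), E,sqrt(10), sqrt( 10 ), sqrt( 11), sqrt (17),3*sqrt(2 ), sqrt(19),19] 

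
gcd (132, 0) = 132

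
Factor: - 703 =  - 19^1  *37^1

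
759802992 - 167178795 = 592624197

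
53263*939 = 50013957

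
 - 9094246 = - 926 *9821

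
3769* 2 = 7538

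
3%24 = 3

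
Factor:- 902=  - 2^1*11^1*41^1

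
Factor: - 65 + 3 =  - 2^1*31^1= -  62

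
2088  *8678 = 18119664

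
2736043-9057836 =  -6321793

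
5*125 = 625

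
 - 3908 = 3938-7846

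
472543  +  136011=608554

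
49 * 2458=120442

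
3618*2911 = 10531998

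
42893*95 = 4074835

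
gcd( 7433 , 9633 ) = 1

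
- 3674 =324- 3998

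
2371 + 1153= 3524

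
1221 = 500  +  721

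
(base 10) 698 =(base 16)2ba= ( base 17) 271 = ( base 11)585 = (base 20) 1ei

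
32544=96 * 339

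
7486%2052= 1330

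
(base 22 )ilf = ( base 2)10001111100101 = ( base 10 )9189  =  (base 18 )1A69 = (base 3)110121100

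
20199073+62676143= 82875216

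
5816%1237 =868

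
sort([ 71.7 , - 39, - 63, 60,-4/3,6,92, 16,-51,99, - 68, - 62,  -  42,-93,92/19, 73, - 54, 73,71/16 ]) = [ - 93, - 68, - 63, - 62,- 54, - 51,-42,-39,-4/3,71/16,  92/19 , 6,16,60,71.7 , 73, 73, 92,99]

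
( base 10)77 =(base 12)65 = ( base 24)35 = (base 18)45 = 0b1001101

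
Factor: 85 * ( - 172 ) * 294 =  - 2^3*3^1 * 5^1*7^2*17^1*43^1 = - 4298280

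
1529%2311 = 1529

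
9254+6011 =15265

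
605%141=41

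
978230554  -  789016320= 189214234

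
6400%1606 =1582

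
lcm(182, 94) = 8554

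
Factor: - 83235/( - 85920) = 31/32 = 2^( - 5 )*31^1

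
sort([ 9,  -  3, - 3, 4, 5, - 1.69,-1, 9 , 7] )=[  -  3, - 3, - 1.69, - 1,4,5, 7, 9,9]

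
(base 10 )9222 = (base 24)g06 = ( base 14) 350A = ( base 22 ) j14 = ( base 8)22006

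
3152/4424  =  394/553 = 0.71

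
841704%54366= 26214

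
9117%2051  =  913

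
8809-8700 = 109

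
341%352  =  341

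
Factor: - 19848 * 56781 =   -  1126989288 = - 2^3 * 3^5*701^1 * 827^1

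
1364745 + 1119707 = 2484452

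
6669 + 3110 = 9779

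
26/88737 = 26/88737 =0.00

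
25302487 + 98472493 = 123774980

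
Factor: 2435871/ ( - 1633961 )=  - 3^1 * 7^( - 1) * 233423^ (  -  1) * 811957^1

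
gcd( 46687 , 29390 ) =1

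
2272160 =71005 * 32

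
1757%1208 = 549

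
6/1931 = 6/1931 = 0.00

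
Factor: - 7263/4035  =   - 3^2*5^(-1) = - 9/5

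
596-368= 228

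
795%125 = 45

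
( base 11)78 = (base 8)125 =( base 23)3g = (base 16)55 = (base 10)85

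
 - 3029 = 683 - 3712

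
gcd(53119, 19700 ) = 1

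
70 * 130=9100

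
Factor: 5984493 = 3^1*17^1*271^1 *433^1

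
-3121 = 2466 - 5587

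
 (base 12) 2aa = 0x1a2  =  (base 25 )gi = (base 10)418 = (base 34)CA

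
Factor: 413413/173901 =3^(  -  1 )*7^( - 1)*11^1*13^( - 1)*59^1 = 649/273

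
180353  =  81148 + 99205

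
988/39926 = 494/19963 = 0.02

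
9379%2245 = 399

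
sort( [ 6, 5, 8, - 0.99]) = [ - 0.99,5, 6, 8] 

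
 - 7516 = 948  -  8464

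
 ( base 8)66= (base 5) 204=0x36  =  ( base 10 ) 54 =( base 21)2C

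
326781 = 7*46683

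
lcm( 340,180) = 3060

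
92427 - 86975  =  5452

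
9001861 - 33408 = 8968453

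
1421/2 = 1421/2 = 710.50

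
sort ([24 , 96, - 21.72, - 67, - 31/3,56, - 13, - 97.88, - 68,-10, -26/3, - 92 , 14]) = [ - 97.88,- 92, - 68, - 67, - 21.72, - 13, - 31/3, - 10,- 26/3,14 , 24, 56, 96] 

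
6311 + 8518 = 14829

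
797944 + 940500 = 1738444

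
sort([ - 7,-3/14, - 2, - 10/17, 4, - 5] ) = [-7, - 5,-2, - 10/17, -3/14, 4]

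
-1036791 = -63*16457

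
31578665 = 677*46645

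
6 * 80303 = 481818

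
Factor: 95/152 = 2^ (-3)*5^1= 5/8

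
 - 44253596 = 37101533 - 81355129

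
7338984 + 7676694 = 15015678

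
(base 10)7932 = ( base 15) 253c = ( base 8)17374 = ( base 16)1efc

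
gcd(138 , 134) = 2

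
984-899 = 85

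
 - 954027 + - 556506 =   -  1510533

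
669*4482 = 2998458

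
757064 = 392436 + 364628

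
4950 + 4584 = 9534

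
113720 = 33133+80587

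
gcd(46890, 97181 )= 1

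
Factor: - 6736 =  - 2^4*421^1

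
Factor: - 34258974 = - 2^1*3^1*149^1*38321^1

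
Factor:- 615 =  - 3^1*5^1*41^1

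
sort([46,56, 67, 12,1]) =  [ 1 , 12, 46,  56,  67]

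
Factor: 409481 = 271^1* 1511^1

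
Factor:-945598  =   - 2^1 * 472799^1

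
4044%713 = 479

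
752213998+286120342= 1038334340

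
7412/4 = 1853 = 1853.00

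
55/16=55/16 = 3.44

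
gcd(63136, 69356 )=4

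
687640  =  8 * 85955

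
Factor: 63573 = 3^1*21191^1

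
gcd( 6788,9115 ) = 1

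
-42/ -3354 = 7/559 = 0.01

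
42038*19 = 798722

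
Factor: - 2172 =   -  2^2 * 3^1*181^1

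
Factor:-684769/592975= - 5^( - 2)*23719^ ( - 1) * 684769^1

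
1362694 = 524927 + 837767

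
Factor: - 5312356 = - 2^2*7^1*23^1*73^1*113^1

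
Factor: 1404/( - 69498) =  - 2^1*  3^(  -  2) * 11^( - 1) = - 2/99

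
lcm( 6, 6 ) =6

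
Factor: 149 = 149^1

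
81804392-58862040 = 22942352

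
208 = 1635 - 1427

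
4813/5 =962+3/5 =962.60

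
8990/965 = 9 + 61/193  =  9.32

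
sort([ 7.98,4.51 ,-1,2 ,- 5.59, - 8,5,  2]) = [  -  8, - 5.59, - 1, 2, 2 , 4.51 , 5, 7.98 ] 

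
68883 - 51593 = 17290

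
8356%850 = 706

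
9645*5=48225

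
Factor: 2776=2^3*347^1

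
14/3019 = 14/3019 = 0.00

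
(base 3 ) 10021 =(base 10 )88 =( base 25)3D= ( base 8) 130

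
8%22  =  8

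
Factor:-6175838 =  -2^1*311^1*9929^1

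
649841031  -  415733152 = 234107879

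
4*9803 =39212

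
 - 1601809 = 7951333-9553142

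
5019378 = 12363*406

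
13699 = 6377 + 7322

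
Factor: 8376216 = 2^3*3^1*421^1* 829^1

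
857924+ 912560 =1770484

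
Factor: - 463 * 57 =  - 3^1*19^1*463^1 = - 26391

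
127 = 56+71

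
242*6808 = 1647536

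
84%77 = 7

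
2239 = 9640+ - 7401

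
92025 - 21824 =70201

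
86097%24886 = 11439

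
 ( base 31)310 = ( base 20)75e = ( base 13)1432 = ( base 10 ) 2914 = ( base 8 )5542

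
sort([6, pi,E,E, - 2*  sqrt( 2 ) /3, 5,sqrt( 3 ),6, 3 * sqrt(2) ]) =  [ - 2*sqrt(2)/3,sqrt (3 ),E,E, pi,3 * sqrt( 2),5,6, 6]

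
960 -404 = 556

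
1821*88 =160248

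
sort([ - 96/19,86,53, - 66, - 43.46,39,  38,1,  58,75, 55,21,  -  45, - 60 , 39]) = [-66, - 60, - 45, - 43.46, - 96/19, 1, 21, 38,39,39,53, 55,58 , 75 , 86] 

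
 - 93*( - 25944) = 2412792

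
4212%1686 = 840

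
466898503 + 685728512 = 1152627015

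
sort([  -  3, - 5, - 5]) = [ -5, - 5, - 3 ] 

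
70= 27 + 43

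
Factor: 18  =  2^1*3^2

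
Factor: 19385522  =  2^1*13^1*487^1  *1531^1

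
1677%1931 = 1677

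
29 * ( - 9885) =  - 286665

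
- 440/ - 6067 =440/6067 = 0.07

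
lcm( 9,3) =9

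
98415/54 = 3645/2  =  1822.50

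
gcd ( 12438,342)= 18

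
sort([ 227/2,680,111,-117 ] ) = [ - 117,111,  227/2 , 680 ] 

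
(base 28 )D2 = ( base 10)366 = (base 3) 111120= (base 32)BE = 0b101101110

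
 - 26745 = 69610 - 96355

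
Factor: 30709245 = 3^1*5^1*7^1  *  292469^1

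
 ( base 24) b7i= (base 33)5WL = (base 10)6522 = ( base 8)14572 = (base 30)77C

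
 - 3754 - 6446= - 10200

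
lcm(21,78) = 546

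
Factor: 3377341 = 11^1  *  307031^1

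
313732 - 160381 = 153351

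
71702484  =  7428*9653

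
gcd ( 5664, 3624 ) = 24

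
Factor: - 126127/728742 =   -  2^ (-1)*3^(- 1 )*7^(-1) * 17351^(- 1)*126127^1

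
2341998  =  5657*414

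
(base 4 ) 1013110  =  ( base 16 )11D4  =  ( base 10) 4564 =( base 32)4ek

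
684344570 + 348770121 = 1033114691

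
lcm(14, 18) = 126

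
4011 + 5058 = 9069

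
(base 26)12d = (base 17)29a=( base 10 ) 741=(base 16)2E5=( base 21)1e6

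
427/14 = 61/2 =30.50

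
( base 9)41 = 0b100101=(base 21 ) 1G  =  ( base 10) 37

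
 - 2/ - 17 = 2/17=0.12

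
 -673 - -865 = 192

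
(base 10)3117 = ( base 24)59l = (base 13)155a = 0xc2d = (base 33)2sf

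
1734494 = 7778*223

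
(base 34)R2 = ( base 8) 1630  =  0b1110011000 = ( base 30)10K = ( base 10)920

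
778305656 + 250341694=1028647350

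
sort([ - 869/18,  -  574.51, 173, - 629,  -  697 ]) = [ - 697 ,-629, - 574.51, - 869/18, 173 ] 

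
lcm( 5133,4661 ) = 405507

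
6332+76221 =82553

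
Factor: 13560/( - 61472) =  - 2^( - 2) * 3^1 * 5^1 * 17^( - 1 ) =-15/68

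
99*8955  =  886545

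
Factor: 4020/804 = 5^1 = 5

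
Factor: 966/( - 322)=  - 3 = - 3^1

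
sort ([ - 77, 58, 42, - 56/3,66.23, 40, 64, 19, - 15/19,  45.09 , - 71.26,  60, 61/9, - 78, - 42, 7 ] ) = [ - 78,-77, - 71.26, - 42,-56/3, - 15/19,61/9, 7, 19, 40 , 42,45.09, 58,60, 64, 66.23] 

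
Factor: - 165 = -3^1*5^1*11^1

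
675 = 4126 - 3451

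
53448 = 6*8908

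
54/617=54/617 =0.09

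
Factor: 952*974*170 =157632160 = 2^5*5^1*7^1* 17^2*487^1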